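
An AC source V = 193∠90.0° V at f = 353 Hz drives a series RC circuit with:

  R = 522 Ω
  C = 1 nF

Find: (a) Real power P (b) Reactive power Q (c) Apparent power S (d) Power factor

Step 1 — Angular frequency: ω = 2π·f = 2π·353 = 2218 rad/s.
Step 2 — Component impedances:
  R: Z = R = 522 Ω
  C: Z = 1/(jωC) = -j/(ω·C) = 0 - j4.509e+05 Ω
Step 3 — Series combination: Z_total = R + C = 522 - j4.509e+05 Ω = 4.509e+05∠-89.9° Ω.
Step 4 — Source phasor: V = 193∠90.0° V = 0 + j193 V.
Step 5 — Current: I = V / Z = -0.0004281 + j4.956e-07 A = 0.0004281∠179.9° A.
Step 6 — Complex power: S = V·I* = 9.565e-05 - j0.08262 VA.
Step 7 — Real power: P = Re(S) = 9.565e-05 W.
Step 8 — Reactive power: Q = Im(S) = -0.08262 VAR.
Step 9 — Apparent power: |S| = 0.08262 VA.
Step 10 — Power factor: PF = P/|S| = 0.001158 (leading).

(a) P = 9.565e-05 W  (b) Q = -0.08262 VAR  (c) S = 0.08262 VA  (d) PF = 0.001158 (leading)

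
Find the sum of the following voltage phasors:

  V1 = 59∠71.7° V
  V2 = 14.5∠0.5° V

Step 1 — Convert each phasor to rectangular form:
  V1 = 59·(cos(71.7°) + j·sin(71.7°)) = 18.53 + j56.02 V
  V2 = 14.5·(cos(0.5°) + j·sin(0.5°)) = 14.5 + j0.1265 V
Step 2 — Sum components: V_total = 33.03 + j56.14 V.
Step 3 — Convert to polar: |V_total| = 65.14 V, ∠V_total = 59.5°.

V_total = 65.14∠59.5° V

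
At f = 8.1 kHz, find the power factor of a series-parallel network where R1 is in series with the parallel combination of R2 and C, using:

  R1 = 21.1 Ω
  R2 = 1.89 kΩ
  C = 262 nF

Step 1 — Angular frequency: ω = 2π·f = 2π·8100 = 5.089e+04 rad/s.
Step 2 — Component impedances:
  R1: Z = R = 21.1 Ω
  R2: Z = R = 1890 Ω
  C: Z = 1/(jωC) = -j/(ω·C) = 0 - j75 Ω
Step 3 — Parallel branch: R2 || C = 1/(1/R2 + 1/C) = 2.971 - j74.88 Ω.
Step 4 — Series with R1: Z_total = R1 + (R2 || C) = 24.07 - j74.88 Ω = 78.65∠-72.2° Ω.
Step 5 — Power factor: PF = cos(φ) = Re(Z)/|Z| = 24.07/78.65 = 0.306.
Step 6 — Type: Im(Z) = -74.88 ⇒ leading (phase φ = -72.2°).

PF = 0.306 (leading, φ = -72.2°)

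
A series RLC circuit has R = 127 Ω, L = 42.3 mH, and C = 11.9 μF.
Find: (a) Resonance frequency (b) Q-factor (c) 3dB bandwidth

Step 1 — Resonance: ω₀ = 1/√(LC) = 1/√(0.0423·1.19e-05) = 1409 rad/s.
Step 2 — f₀ = ω₀/(2π) = 224.3 Hz.
Step 3 — Series Q: Q = ω₀L/R = 1409·0.0423/127 = 0.4695.
Step 4 — Bandwidth: Δω = ω₀/Q = 3002 rad/s; BW = Δω/(2π) = 477.8 Hz.

(a) f₀ = 224.3 Hz  (b) Q = 0.4695  (c) BW = 477.8 Hz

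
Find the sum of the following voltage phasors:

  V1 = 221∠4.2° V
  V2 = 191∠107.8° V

Step 1 — Convert each phasor to rectangular form:
  V1 = 221·(cos(4.2°) + j·sin(4.2°)) = 220.4 + j16.19 V
  V2 = 191·(cos(107.8°) + j·sin(107.8°)) = -58.39 + j181.9 V
Step 2 — Sum components: V_total = 162 + j198 V.
Step 3 — Convert to polar: |V_total| = 255.9 V, ∠V_total = 50.7°.

V_total = 255.9∠50.7° V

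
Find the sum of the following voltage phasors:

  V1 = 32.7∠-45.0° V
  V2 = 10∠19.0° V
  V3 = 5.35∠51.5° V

Step 1 — Convert each phasor to rectangular form:
  V1 = 32.7·(cos(-45.0°) + j·sin(-45.0°)) = 23.12 - j23.12 V
  V2 = 10·(cos(19.0°) + j·sin(19.0°)) = 9.455 + j3.256 V
  V3 = 5.35·(cos(51.5°) + j·sin(51.5°)) = 3.33 + j4.187 V
Step 2 — Sum components: V_total = 35.91 - j15.68 V.
Step 3 — Convert to polar: |V_total| = 39.18 V, ∠V_total = -23.6°.

V_total = 39.18∠-23.6° V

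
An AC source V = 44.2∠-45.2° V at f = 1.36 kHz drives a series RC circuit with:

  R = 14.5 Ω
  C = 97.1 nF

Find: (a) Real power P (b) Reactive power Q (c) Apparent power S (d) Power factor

Step 1 — Angular frequency: ω = 2π·f = 2π·1360 = 8545 rad/s.
Step 2 — Component impedances:
  R: Z = R = 14.5 Ω
  C: Z = 1/(jωC) = -j/(ω·C) = 0 - j1205 Ω
Step 3 — Series combination: Z_total = R + C = 14.5 - j1205 Ω = 1205∠-89.3° Ω.
Step 4 — Source phasor: V = 44.2∠-45.2° V = 31.14 - j31.36 V.
Step 5 — Current: I = V / Z = 0.02633 + j0.02553 A = 0.03667∠44.1° A.
Step 6 — Complex power: S = V·I* = 0.0195 - j1.621 VA.
Step 7 — Real power: P = Re(S) = 0.0195 W.
Step 8 — Reactive power: Q = Im(S) = -1.621 VAR.
Step 9 — Apparent power: |S| = 1.621 VA.
Step 10 — Power factor: PF = P/|S| = 0.01203 (leading).

(a) P = 0.0195 W  (b) Q = -1.621 VAR  (c) S = 1.621 VA  (d) PF = 0.01203 (leading)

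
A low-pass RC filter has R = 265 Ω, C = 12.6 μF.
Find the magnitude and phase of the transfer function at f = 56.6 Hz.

Step 1 — Angular frequency: ω = 2π·56.6 = 355.6 rad/s.
Step 2 — Transfer function: H(jω) = 1/(1 + jωRC).
Step 3 — Denominator: 1 + jωRC = 1 + j·355.6·265·1.26e-05 = 1 + j1.187.
Step 4 — H = 0.4149 - j0.4927.
Step 5 — Magnitude: |H| = 0.6442 (-3.8 dB); phase: φ = -49.9°.

|H| = 0.6442 (-3.8 dB), φ = -49.9°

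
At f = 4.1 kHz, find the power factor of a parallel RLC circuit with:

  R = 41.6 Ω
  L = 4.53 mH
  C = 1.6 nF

Step 1 — Angular frequency: ω = 2π·f = 2π·4100 = 2.576e+04 rad/s.
Step 2 — Component impedances:
  R: Z = R = 41.6 Ω
  L: Z = jωL = j·2.576e+04·0.00453 = 0 + j116.7 Ω
  C: Z = 1/(jωC) = -j/(ω·C) = 0 - j2.426e+04 Ω
Step 3 — Parallel combination: 1/Z_total = 1/R + 1/L + 1/C; Z_total = 36.95 + j13.11 Ω = 39.21∠19.5° Ω.
Step 4 — Power factor: PF = cos(φ) = Re(Z)/|Z| = 36.95/39.206 = 0.9425.
Step 5 — Type: Im(Z) = 13.11 ⇒ lagging (phase φ = 19.5°).

PF = 0.9425 (lagging, φ = 19.5°)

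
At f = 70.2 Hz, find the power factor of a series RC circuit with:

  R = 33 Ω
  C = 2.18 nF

Step 1 — Angular frequency: ω = 2π·f = 2π·70.2 = 441.1 rad/s.
Step 2 — Component impedances:
  R: Z = R = 33 Ω
  C: Z = 1/(jωC) = -j/(ω·C) = 0 - j1.04e+06 Ω
Step 3 — Series combination: Z_total = R + C = 33 - j1.04e+06 Ω = 1.04e+06∠-90.0° Ω.
Step 4 — Power factor: PF = cos(φ) = Re(Z)/|Z| = 33/1.04e+06 = 3.173e-05.
Step 5 — Type: Im(Z) = -1.04e+06 ⇒ leading (phase φ = -90.0°).

PF = 3.173e-05 (leading, φ = -90.0°)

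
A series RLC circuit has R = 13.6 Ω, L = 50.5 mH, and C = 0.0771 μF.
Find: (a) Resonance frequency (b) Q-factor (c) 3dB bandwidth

Step 1 — Resonance condition Im(Z)=0 gives ω₀ = 1/√(LC).
Step 2 — ω₀ = 1/√(0.0505·7.71e-08) = 1.603e+04 rad/s.
Step 3 — f₀ = ω₀/(2π) = 2551 Hz.
Step 4 — Series Q: Q = ω₀L/R = 1.603e+04·0.0505/13.6 = 59.51.
Step 5 — 3dB bandwidth: Δω = ω₀/Q = 269.3 rad/s; BW = Δω/(2π) = 42.86 Hz.

(a) f₀ = 2551 Hz  (b) Q = 59.51  (c) BW = 42.86 Hz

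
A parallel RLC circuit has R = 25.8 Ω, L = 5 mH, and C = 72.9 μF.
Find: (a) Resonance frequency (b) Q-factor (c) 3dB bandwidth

Step 1 — Resonance: ω₀ = 1/√(LC) = 1/√(0.005·7.29e-05) = 1656 rad/s.
Step 2 — f₀ = ω₀/(2π) = 263.6 Hz.
Step 3 — Parallel Q: Q = R/(ω₀L) = 25.8/(1656·0.005) = 3.115.
Step 4 — Bandwidth: Δω = ω₀/Q = 531.7 rad/s; BW = Δω/(2π) = 84.62 Hz.

(a) f₀ = 263.6 Hz  (b) Q = 3.115  (c) BW = 84.62 Hz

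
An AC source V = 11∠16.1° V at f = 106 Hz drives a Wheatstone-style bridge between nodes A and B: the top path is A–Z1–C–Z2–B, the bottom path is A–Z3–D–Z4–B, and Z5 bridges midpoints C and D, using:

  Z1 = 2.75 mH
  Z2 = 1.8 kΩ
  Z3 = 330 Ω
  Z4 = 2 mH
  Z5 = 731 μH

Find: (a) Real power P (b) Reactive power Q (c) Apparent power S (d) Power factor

Step 1 — Angular frequency: ω = 2π·f = 2π·106 = 666 rad/s.
Step 2 — Component impedances:
  Z1: Z = jωL = j·666·0.00275 = 0 + j1.832 Ω
  Z2: Z = R = 1800 Ω
  Z3: Z = R = 330 Ω
  Z4: Z = jωL = j·666·0.002 = 0 + j1.332 Ω
  Z5: Z = jωL = j·666·0.000731 = 0 + j0.4869 Ω
Step 3 — Bridge requires nodal analysis (the Z5 bridge couples midpoints C and D, so the two paths cannot be reduced to a simple series/parallel combination). Setting node B to ground and injecting 1 A at node A, the 3-node admittance system at A, C, D solves to V_A = Z_AB = 0.01813 + j3.65 Ω = 3.65∠89.7° Ω.
Step 4 — Source phasor: V = 11∠16.1° V = 10.57 + j3.05 V.
Step 5 — Current: I = V / Z = 0.85 - j2.891 A = 3.013∠-73.6° A.
Step 6 — Complex power: S = V·I* = 0.1646 + j33.15 VA.
Step 7 — Real power: P = Re(S) = 0.1646 W.
Step 8 — Reactive power: Q = Im(S) = 33.15 VAR.
Step 9 — Apparent power: |S| = 33.15 VA.
Step 10 — Power factor: PF = P/|S| = 0.004965 (lagging).

(a) P = 0.1646 W  (b) Q = 33.15 VAR  (c) S = 33.15 VA  (d) PF = 0.004965 (lagging)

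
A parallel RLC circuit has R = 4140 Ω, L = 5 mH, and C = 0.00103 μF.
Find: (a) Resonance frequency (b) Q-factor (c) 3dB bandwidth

Step 1 — Resonance: ω₀ = 1/√(LC) = 1/√(0.005·1.03e-09) = 4.407e+05 rad/s.
Step 2 — f₀ = ω₀/(2π) = 7.013e+04 Hz.
Step 3 — Parallel Q: Q = R/(ω₀L) = 4140/(4.407e+05·0.005) = 1.879.
Step 4 — Bandwidth: Δω = ω₀/Q = 2.345e+05 rad/s; BW = Δω/(2π) = 3.732e+04 Hz.

(a) f₀ = 7.013e+04 Hz  (b) Q = 1.879  (c) BW = 3.732e+04 Hz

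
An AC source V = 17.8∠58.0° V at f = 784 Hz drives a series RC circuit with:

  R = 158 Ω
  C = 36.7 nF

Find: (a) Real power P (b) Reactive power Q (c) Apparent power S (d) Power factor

Step 1 — Angular frequency: ω = 2π·f = 2π·784 = 4926 rad/s.
Step 2 — Component impedances:
  R: Z = R = 158 Ω
  C: Z = 1/(jωC) = -j/(ω·C) = 0 - j5531 Ω
Step 3 — Series combination: Z_total = R + C = 158 - j5531 Ω = 5534∠-88.4° Ω.
Step 4 — Source phasor: V = 17.8∠58.0° V = 9.433 + j15.1 V.
Step 5 — Current: I = V / Z = -0.002678 + j0.001782 A = 0.003217∠146.4° A.
Step 6 — Complex power: S = V·I* = 0.001635 - j0.05723 VA.
Step 7 — Real power: P = Re(S) = 0.001635 W.
Step 8 — Reactive power: Q = Im(S) = -0.05723 VAR.
Step 9 — Apparent power: |S| = 0.05726 VA.
Step 10 — Power factor: PF = P/|S| = 0.02855 (leading).

(a) P = 0.001635 W  (b) Q = -0.05723 VAR  (c) S = 0.05726 VA  (d) PF = 0.02855 (leading)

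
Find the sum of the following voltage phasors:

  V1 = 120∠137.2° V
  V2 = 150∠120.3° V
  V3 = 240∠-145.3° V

Step 1 — Convert each phasor to rectangular form:
  V1 = 120·(cos(137.2°) + j·sin(137.2°)) = -88.05 + j81.53 V
  V2 = 150·(cos(120.3°) + j·sin(120.3°)) = -75.68 + j129.5 V
  V3 = 240·(cos(-145.3°) + j·sin(-145.3°)) = -197.3 - j136.6 V
Step 2 — Sum components: V_total = -361 + j74.42 V.
Step 3 — Convert to polar: |V_total| = 368.6 V, ∠V_total = 168.4°.

V_total = 368.6∠168.4° V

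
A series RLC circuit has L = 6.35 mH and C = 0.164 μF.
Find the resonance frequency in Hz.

Step 1 — Resonance condition Im(Z)=0 gives ω₀ = 1/√(LC).
Step 2 — ω₀ = 1/√(0.00635·1.64e-07) = 3.099e+04 rad/s.
Step 3 — f₀ = ω₀/(2π) = 4932 Hz.

f₀ = 4932 Hz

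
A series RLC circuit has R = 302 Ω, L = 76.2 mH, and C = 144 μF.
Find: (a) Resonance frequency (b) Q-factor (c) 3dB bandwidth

Step 1 — Resonance: ω₀ = 1/√(LC) = 1/√(0.0762·0.000144) = 301.9 rad/s.
Step 2 — f₀ = ω₀/(2π) = 48.05 Hz.
Step 3 — Series Q: Q = ω₀L/R = 301.9·0.0762/302 = 0.07617.
Step 4 — Bandwidth: Δω = ω₀/Q = 3963 rad/s; BW = Δω/(2π) = 630.8 Hz.

(a) f₀ = 48.05 Hz  (b) Q = 0.07617  (c) BW = 630.8 Hz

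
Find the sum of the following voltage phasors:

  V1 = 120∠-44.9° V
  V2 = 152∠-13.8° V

Step 1 — Convert each phasor to rectangular form:
  V1 = 120·(cos(-44.9°) + j·sin(-44.9°)) = 85 - j84.7 V
  V2 = 152·(cos(-13.8°) + j·sin(-13.8°)) = 147.6 - j36.26 V
Step 2 — Sum components: V_total = 232.6 - j121 V.
Step 3 — Convert to polar: |V_total| = 262.2 V, ∠V_total = -27.5°.

V_total = 262.2∠-27.5° V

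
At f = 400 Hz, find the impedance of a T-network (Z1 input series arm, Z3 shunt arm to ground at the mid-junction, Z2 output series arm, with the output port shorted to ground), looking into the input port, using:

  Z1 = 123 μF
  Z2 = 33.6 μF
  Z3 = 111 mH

Step 1 — Angular frequency: ω = 2π·f = 2π·400 = 2513 rad/s.
Step 2 — Component impedances:
  Z1: Z = 1/(jωC) = -j/(ω·C) = 0 - j3.235 Ω
  Z2: Z = 1/(jωC) = -j/(ω·C) = 0 - j11.84 Ω
  Z3: Z = jωL = j·2513·0.111 = 0 + j279 Ω
Step 3 — With the output port shorted to ground, the output series arm Z2 runs from the junction to ground; the shunt arm Z3 also runs from the junction to ground. They appear in parallel: Z3 || Z2 = 0 - j12.37 Ω.
Step 4 — Series with input arm Z1: Z_in = Z1 + (Z3 || Z2) = 0 - j15.6 Ω = 15.6∠-90.0° Ω.

Z = 0 - j15.6 Ω = 15.6∠-90.0° Ω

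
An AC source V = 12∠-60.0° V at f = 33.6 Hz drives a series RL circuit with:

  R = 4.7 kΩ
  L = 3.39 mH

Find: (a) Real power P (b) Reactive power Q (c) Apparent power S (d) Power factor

Step 1 — Angular frequency: ω = 2π·f = 2π·33.6 = 211.1 rad/s.
Step 2 — Component impedances:
  R: Z = R = 4700 Ω
  L: Z = jωL = j·211.1·0.00339 = 0 + j0.7157 Ω
Step 3 — Series combination: Z_total = R + L = 4700 + j0.7157 Ω = 4700∠0.0° Ω.
Step 4 — Source phasor: V = 12∠-60.0° V = 6 - j10.39 V.
Step 5 — Current: I = V / Z = 0.001276 - j0.002211 A = 0.002553∠-60.0° A.
Step 6 — Complex power: S = V·I* = 0.03064 + j4.665e-06 VA.
Step 7 — Real power: P = Re(S) = 0.03064 W.
Step 8 — Reactive power: Q = Im(S) = 4.665e-06 VAR.
Step 9 — Apparent power: |S| = 0.03064 VA.
Step 10 — Power factor: PF = P/|S| = 1 (lagging).

(a) P = 0.03064 W  (b) Q = 4.665e-06 VAR  (c) S = 0.03064 VA  (d) PF = 1 (lagging)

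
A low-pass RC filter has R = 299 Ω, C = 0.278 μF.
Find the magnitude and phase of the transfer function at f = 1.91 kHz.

Step 1 — Angular frequency: ω = 2π·1910 = 1.2e+04 rad/s.
Step 2 — Transfer function: H(jω) = 1/(1 + jωRC).
Step 3 — Denominator: 1 + jωRC = 1 + j·1.2e+04·299·2.78e-07 = 1 + j0.9975.
Step 4 — H = 0.5012 - j0.5.
Step 5 — Magnitude: |H| = 0.708 (-3.0 dB); phase: φ = -44.9°.

|H| = 0.708 (-3.0 dB), φ = -44.9°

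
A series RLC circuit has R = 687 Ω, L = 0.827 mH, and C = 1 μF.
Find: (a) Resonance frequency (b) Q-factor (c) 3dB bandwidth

Step 1 — Resonance condition Im(Z)=0 gives ω₀ = 1/√(LC).
Step 2 — ω₀ = 1/√(0.000827·1e-06) = 3.477e+04 rad/s.
Step 3 — f₀ = ω₀/(2π) = 5534 Hz.
Step 4 — Series Q: Q = ω₀L/R = 3.477e+04·0.000827/687 = 0.04186.
Step 5 — 3dB bandwidth: Δω = ω₀/Q = 8.307e+05 rad/s; BW = Δω/(2π) = 1.322e+05 Hz.

(a) f₀ = 5534 Hz  (b) Q = 0.04186  (c) BW = 1.322e+05 Hz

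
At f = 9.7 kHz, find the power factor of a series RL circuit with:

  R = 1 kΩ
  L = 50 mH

Step 1 — Angular frequency: ω = 2π·f = 2π·9700 = 6.095e+04 rad/s.
Step 2 — Component impedances:
  R: Z = R = 1000 Ω
  L: Z = jωL = j·6.095e+04·0.05 = 0 + j3047 Ω
Step 3 — Series combination: Z_total = R + L = 1000 + j3047 Ω = 3207∠71.8° Ω.
Step 4 — Power factor: PF = cos(φ) = Re(Z)/|Z| = 1000/3207 = 0.3118.
Step 5 — Type: Im(Z) = 3047 ⇒ lagging (phase φ = 71.8°).

PF = 0.3118 (lagging, φ = 71.8°)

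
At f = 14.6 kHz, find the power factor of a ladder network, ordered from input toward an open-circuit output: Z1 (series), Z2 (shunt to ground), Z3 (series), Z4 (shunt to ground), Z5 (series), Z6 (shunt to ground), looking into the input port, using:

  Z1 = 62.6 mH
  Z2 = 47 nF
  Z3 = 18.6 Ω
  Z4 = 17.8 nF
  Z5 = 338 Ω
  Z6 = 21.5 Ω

Step 1 — Angular frequency: ω = 2π·f = 2π·1.46e+04 = 9.173e+04 rad/s.
Step 2 — Component impedances:
  Z1: Z = jωL = j·9.173e+04·0.0626 = 0 + j5743 Ω
  Z2: Z = 1/(jωC) = -j/(ω·C) = 0 - j231.9 Ω
  Z3: Z = R = 18.6 Ω
  Z4: Z = 1/(jωC) = -j/(ω·C) = 0 - j612.4 Ω
  Z5: Z = R = 338 Ω
  Z6: Z = R = 21.5 Ω
Step 3 — Ladder network (open output): work backward from the far end, alternating series and parallel combinations. Z_in = 66.02 + j5600 Ω = 5601∠89.3° Ω.
Step 4 — Power factor: PF = cos(φ) = Re(Z)/|Z| = 66.02/5601 = 0.01179.
Step 5 — Type: Im(Z) = 5600 ⇒ lagging (phase φ = 89.3°).

PF = 0.01179 (lagging, φ = 89.3°)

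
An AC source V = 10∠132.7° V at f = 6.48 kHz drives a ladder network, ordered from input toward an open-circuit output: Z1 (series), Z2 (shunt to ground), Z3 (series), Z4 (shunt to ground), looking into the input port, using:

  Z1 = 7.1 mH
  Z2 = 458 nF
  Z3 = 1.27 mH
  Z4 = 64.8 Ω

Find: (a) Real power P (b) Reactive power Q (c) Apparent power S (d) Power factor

Step 1 — Angular frequency: ω = 2π·f = 2π·6480 = 4.072e+04 rad/s.
Step 2 — Component impedances:
  Z1: Z = jωL = j·4.072e+04·0.0071 = 0 + j289.1 Ω
  Z2: Z = 1/(jωC) = -j/(ω·C) = 0 - j53.63 Ω
  Z3: Z = jωL = j·4.072e+04·0.00127 = 0 + j51.71 Ω
  Z4: Z = R = 64.8 Ω
Step 3 — Ladder network (open output): work backward from the far end, alternating series and parallel combinations. Z_in = 44.34 + j236.8 Ω = 240.9∠79.4° Ω.
Step 4 — Source phasor: V = 10∠132.7° V = -6.782 + j7.349 V.
Step 5 — Current: I = V / Z = 0.02481 + j0.03329 A = 0.04151∠53.3° A.
Step 6 — Complex power: S = V·I* = 0.07642 + j0.4081 VA.
Step 7 — Real power: P = Re(S) = 0.07642 W.
Step 8 — Reactive power: Q = Im(S) = 0.4081 VAR.
Step 9 — Apparent power: |S| = 0.4151 VA.
Step 10 — Power factor: PF = P/|S| = 0.1841 (lagging).

(a) P = 0.07642 W  (b) Q = 0.4081 VAR  (c) S = 0.4151 VA  (d) PF = 0.1841 (lagging)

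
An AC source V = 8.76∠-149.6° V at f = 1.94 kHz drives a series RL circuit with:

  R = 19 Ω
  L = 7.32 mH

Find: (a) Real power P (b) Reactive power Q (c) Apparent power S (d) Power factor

Step 1 — Angular frequency: ω = 2π·f = 2π·1940 = 1.219e+04 rad/s.
Step 2 — Component impedances:
  R: Z = R = 19 Ω
  L: Z = jωL = j·1.219e+04·0.00732 = 0 + j89.23 Ω
Step 3 — Series combination: Z_total = R + L = 19 + j89.23 Ω = 91.23∠78.0° Ω.
Step 4 — Source phasor: V = 8.76∠-149.6° V = -7.556 - j4.433 V.
Step 5 — Current: I = V / Z = -0.06478 + j0.07089 A = 0.09602∠132.4° A.
Step 6 — Complex power: S = V·I* = 0.1752 + j0.8227 VA.
Step 7 — Real power: P = Re(S) = 0.1752 W.
Step 8 — Reactive power: Q = Im(S) = 0.8227 VAR.
Step 9 — Apparent power: |S| = 0.8412 VA.
Step 10 — Power factor: PF = P/|S| = 0.2083 (lagging).

(a) P = 0.1752 W  (b) Q = 0.8227 VAR  (c) S = 0.8412 VA  (d) PF = 0.2083 (lagging)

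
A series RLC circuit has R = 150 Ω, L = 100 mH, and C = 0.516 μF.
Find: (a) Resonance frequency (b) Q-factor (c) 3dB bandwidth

Step 1 — Resonance: ω₀ = 1/√(LC) = 1/√(0.1·5.16e-07) = 4402 rad/s.
Step 2 — f₀ = ω₀/(2π) = 700.6 Hz.
Step 3 — Series Q: Q = ω₀L/R = 4402·0.1/150 = 2.935.
Step 4 — Bandwidth: Δω = ω₀/Q = 1500 rad/s; BW = Δω/(2π) = 238.7 Hz.

(a) f₀ = 700.6 Hz  (b) Q = 2.935  (c) BW = 238.7 Hz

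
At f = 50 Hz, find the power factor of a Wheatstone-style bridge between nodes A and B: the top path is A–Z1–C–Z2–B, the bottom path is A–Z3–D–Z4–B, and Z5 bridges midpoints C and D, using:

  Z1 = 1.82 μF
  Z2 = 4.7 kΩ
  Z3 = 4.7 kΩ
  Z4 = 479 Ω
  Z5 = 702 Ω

Step 1 — Angular frequency: ω = 2π·f = 2π·50 = 314.2 rad/s.
Step 2 — Component impedances:
  Z1: Z = 1/(jωC) = -j/(ω·C) = 0 - j1749 Ω
  Z2: Z = R = 4700 Ω
  Z3: Z = R = 4700 Ω
  Z4: Z = R = 479 Ω
  Z5: Z = R = 702 Ω
Step 3 — Bridge requires nodal analysis (the Z5 bridge couples midpoints C and D, so the two paths cannot be reduced to a simple series/parallel combination). Setting node B to ground and injecting 1 A at node A, the 3-node admittance system at A, C, D solves to V_A = Z_AB = 1300 - j1263 Ω = 1812∠-44.2° Ω.
Step 4 — Power factor: PF = cos(φ) = Re(Z)/|Z| = 1300/1812.4 = 0.7173.
Step 5 — Type: Im(Z) = -1263 ⇒ leading (phase φ = -44.2°).

PF = 0.7173 (leading, φ = -44.2°)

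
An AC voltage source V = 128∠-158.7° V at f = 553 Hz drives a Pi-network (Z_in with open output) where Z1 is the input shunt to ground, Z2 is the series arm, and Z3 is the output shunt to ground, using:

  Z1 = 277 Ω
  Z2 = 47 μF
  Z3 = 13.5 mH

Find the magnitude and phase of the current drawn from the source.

Step 1 — Angular frequency: ω = 2π·f = 2π·553 = 3475 rad/s.
Step 2 — Component impedances:
  Z1: Z = R = 277 Ω
  Z2: Z = 1/(jωC) = -j/(ω·C) = 0 - j6.123 Ω
  Z3: Z = jωL = j·3475·0.0135 = 0 + j46.91 Ω
Step 3 — With open output, the series arm Z2 and the output shunt Z3 appear in series to ground: Z2 + Z3 = 0 + j40.78 Ω.
Step 4 — Parallel with input shunt Z1: Z_in = Z1 || (Z2 + Z3) = 5.877 + j39.92 Ω = 40.35∠81.6° Ω.
Step 5 — Source phasor: V = 128∠-158.7° V = -119.3 - j46.5 V.
Step 6 — Ohm's law: I = V / Z_total = (-119.3 - j46.5) / (5.877 + j39.92) = -1.571 + j2.756 A.
Step 7 — Convert to polar: |I| = 3.172 A, ∠I = 119.7°.

I = 3.172∠119.7° A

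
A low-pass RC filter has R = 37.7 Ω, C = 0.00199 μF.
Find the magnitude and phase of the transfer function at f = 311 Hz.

Step 1 — Angular frequency: ω = 2π·311 = 1954 rad/s.
Step 2 — Transfer function: H(jω) = 1/(1 + jωRC).
Step 3 — Denominator: 1 + jωRC = 1 + j·1954·37.7·1.99e-09 = 1 + j0.0001466.
Step 4 — H = 1 - j0.0001466.
Step 5 — Magnitude: |H| = 1 (-0.0 dB); phase: φ = -0.0°.

|H| = 1 (-0.0 dB), φ = -0.0°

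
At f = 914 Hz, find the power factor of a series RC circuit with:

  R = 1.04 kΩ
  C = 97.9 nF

Step 1 — Angular frequency: ω = 2π·f = 2π·914 = 5743 rad/s.
Step 2 — Component impedances:
  R: Z = R = 1040 Ω
  C: Z = 1/(jωC) = -j/(ω·C) = 0 - j1779 Ω
Step 3 — Series combination: Z_total = R + C = 1040 - j1779 Ω = 2060∠-59.7° Ω.
Step 4 — Power factor: PF = cos(φ) = Re(Z)/|Z| = 1040/2060.4 = 0.5048.
Step 5 — Type: Im(Z) = -1779 ⇒ leading (phase φ = -59.7°).

PF = 0.5048 (leading, φ = -59.7°)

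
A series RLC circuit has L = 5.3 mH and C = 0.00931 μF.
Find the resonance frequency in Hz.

Step 1 — Resonance condition Im(Z)=0 gives ω₀ = 1/√(LC).
Step 2 — ω₀ = 1/√(0.0053·9.31e-09) = 1.424e+05 rad/s.
Step 3 — f₀ = ω₀/(2π) = 2.266e+04 Hz.

f₀ = 2.266e+04 Hz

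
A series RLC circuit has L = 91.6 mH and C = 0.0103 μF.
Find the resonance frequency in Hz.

Step 1 — Resonance condition Im(Z)=0 gives ω₀ = 1/√(LC).
Step 2 — ω₀ = 1/√(0.0916·1.03e-08) = 3.256e+04 rad/s.
Step 3 — f₀ = ω₀/(2π) = 5181 Hz.

f₀ = 5181 Hz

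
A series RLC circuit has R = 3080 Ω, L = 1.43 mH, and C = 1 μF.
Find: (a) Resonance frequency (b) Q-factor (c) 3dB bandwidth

Step 1 — Resonance: ω₀ = 1/√(LC) = 1/√(0.00143·1e-06) = 2.644e+04 rad/s.
Step 2 — f₀ = ω₀/(2π) = 4209 Hz.
Step 3 — Series Q: Q = ω₀L/R = 2.644e+04·0.00143/3080 = 0.01228.
Step 4 — Bandwidth: Δω = ω₀/Q = 2.154e+06 rad/s; BW = Δω/(2π) = 3.428e+05 Hz.

(a) f₀ = 4209 Hz  (b) Q = 0.01228  (c) BW = 3.428e+05 Hz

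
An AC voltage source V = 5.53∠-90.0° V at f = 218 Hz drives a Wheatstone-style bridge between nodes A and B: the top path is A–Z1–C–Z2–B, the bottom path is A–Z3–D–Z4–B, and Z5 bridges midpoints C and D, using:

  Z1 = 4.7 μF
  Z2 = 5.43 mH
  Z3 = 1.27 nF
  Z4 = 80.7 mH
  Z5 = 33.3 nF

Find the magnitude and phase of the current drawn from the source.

Step 1 — Angular frequency: ω = 2π·f = 2π·218 = 1370 rad/s.
Step 2 — Component impedances:
  Z1: Z = 1/(jωC) = -j/(ω·C) = 0 - j155.3 Ω
  Z2: Z = jωL = j·1370·0.00543 = 0 + j7.438 Ω
  Z3: Z = 1/(jωC) = -j/(ω·C) = 0 - j5.749e+05 Ω
  Z4: Z = jωL = j·1370·0.0807 = 0 + j110.5 Ω
  Z5: Z = 1/(jωC) = -j/(ω·C) = 0 - j2.192e+04 Ω
Step 3 — Bridge requires nodal analysis (the Z5 bridge couples midpoints C and D, so the two paths cannot be reduced to a simple series/parallel combination). Setting node B to ground and injecting 1 A at node A, the 3-node admittance system at A, C, D solves to V_A = Z_AB = 0 - j147.9 Ω = 147.9∠-90.0° Ω.
Step 4 — Source phasor: V = 5.53∠-90.0° V = 0 - j5.53 V.
Step 5 — Ohm's law: I = V / Z_total = (0 - j5.53) / (0 - j147.9) = 0.0374 A.
Step 6 — Convert to polar: |I| = 0.0374 A, ∠I = 0.0°.

I = 0.0374∠0.0° A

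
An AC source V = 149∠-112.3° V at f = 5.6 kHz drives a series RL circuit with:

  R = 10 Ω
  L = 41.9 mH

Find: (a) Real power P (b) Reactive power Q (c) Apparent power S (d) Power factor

Step 1 — Angular frequency: ω = 2π·f = 2π·5600 = 3.519e+04 rad/s.
Step 2 — Component impedances:
  R: Z = R = 10 Ω
  L: Z = jωL = j·3.519e+04·0.0419 = 0 + j1474 Ω
Step 3 — Series combination: Z_total = R + L = 10 + j1474 Ω = 1474∠89.6° Ω.
Step 4 — Source phasor: V = 149∠-112.3° V = -56.54 - j137.9 V.
Step 5 — Current: I = V / Z = -0.09376 + j0.03771 A = 0.1011∠158.1° A.
Step 6 — Complex power: S = V·I* = 0.1021 + j15.06 VA.
Step 7 — Real power: P = Re(S) = 0.1021 W.
Step 8 — Reactive power: Q = Im(S) = 15.06 VAR.
Step 9 — Apparent power: |S| = 15.06 VA.
Step 10 — Power factor: PF = P/|S| = 0.006783 (lagging).

(a) P = 0.1021 W  (b) Q = 15.06 VAR  (c) S = 15.06 VA  (d) PF = 0.006783 (lagging)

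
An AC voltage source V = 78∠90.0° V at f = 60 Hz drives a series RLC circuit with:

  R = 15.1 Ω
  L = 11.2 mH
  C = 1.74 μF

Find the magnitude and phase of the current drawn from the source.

Step 1 — Angular frequency: ω = 2π·f = 2π·60 = 377 rad/s.
Step 2 — Component impedances:
  R: Z = R = 15.1 Ω
  L: Z = jωL = j·377·0.0112 = 0 + j4.222 Ω
  C: Z = 1/(jωC) = -j/(ω·C) = 0 - j1524 Ω
Step 3 — Series combination: Z_total = R + L + C = 15.1 - j1520 Ω = 1520∠-89.4° Ω.
Step 4 — Source phasor: V = 78∠90.0° V = 0 + j78 V.
Step 5 — Ohm's law: I = V / Z_total = (0 + j78) / (15.1 - j1520) = -0.0513 + j0.0005096 A.
Step 6 — Convert to polar: |I| = 0.0513 A, ∠I = 179.4°.

I = 0.0513∠179.4° A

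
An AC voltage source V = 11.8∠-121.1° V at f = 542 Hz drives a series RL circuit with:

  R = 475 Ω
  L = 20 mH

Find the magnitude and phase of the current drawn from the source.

Step 1 — Angular frequency: ω = 2π·f = 2π·542 = 3405 rad/s.
Step 2 — Component impedances:
  R: Z = R = 475 Ω
  L: Z = jωL = j·3405·0.02 = 0 + j68.11 Ω
Step 3 — Series combination: Z_total = R + L = 475 + j68.11 Ω = 479.9∠8.2° Ω.
Step 4 — Source phasor: V = 11.8∠-121.1° V = -6.095 - j10.1 V.
Step 5 — Ohm's law: I = V / Z_total = (-6.095 - j10.1) / (475 + j68.11) = -0.01556 - j0.01904 A.
Step 6 — Convert to polar: |I| = 0.02459 A, ∠I = -129.3°.

I = 0.02459∠-129.3° A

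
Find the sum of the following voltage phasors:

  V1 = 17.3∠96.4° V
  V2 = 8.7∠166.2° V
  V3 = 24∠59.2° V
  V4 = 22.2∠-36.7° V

Step 1 — Convert each phasor to rectangular form:
  V1 = 17.3·(cos(96.4°) + j·sin(96.4°)) = -1.928 + j17.19 V
  V2 = 8.7·(cos(166.2°) + j·sin(166.2°)) = -8.449 + j2.075 V
  V3 = 24·(cos(59.2°) + j·sin(59.2°)) = 12.29 + j20.62 V
  V4 = 22.2·(cos(-36.7°) + j·sin(-36.7°)) = 17.8 - j13.27 V
Step 2 — Sum components: V_total = 19.71 + j26.62 V.
Step 3 — Convert to polar: |V_total| = 33.12 V, ∠V_total = 53.5°.

V_total = 33.12∠53.5° V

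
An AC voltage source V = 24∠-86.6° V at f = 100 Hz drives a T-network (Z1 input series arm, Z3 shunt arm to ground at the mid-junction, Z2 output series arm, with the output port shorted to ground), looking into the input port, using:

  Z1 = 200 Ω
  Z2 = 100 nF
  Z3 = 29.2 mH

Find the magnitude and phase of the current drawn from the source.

Step 1 — Angular frequency: ω = 2π·f = 2π·100 = 628.3 rad/s.
Step 2 — Component impedances:
  Z1: Z = R = 200 Ω
  Z2: Z = 1/(jωC) = -j/(ω·C) = 0 - j1.592e+04 Ω
  Z3: Z = jωL = j·628.3·0.0292 = 0 + j18.35 Ω
Step 3 — With the output port shorted to ground, the output series arm Z2 runs from the junction to ground; the shunt arm Z3 also runs from the junction to ground. They appear in parallel: Z3 || Z2 = 0 + j18.37 Ω.
Step 4 — Series with input arm Z1: Z_in = Z1 + (Z3 || Z2) = 200 + j18.37 Ω = 200.8∠5.2° Ω.
Step 5 — Source phasor: V = 24∠-86.6° V = 1.423 - j23.96 V.
Step 6 — Ohm's law: I = V / Z_total = (1.423 - j23.96) / (200 + j18.37) = -0.003852 - j0.1194 A.
Step 7 — Convert to polar: |I| = 0.1195 A, ∠I = -91.8°.

I = 0.1195∠-91.8° A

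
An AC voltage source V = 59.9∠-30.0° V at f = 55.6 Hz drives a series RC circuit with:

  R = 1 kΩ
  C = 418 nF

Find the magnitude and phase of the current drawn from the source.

Step 1 — Angular frequency: ω = 2π·f = 2π·55.6 = 349.3 rad/s.
Step 2 — Component impedances:
  R: Z = R = 1000 Ω
  C: Z = 1/(jωC) = -j/(ω·C) = 0 - j6848 Ω
Step 3 — Series combination: Z_total = R + C = 1000 - j6848 Ω = 6921∠-81.7° Ω.
Step 4 — Source phasor: V = 59.9∠-30.0° V = 51.87 - j29.95 V.
Step 5 — Ohm's law: I = V / Z_total = (51.87 - j29.95) / (1000 - j6848) = 0.005365 + j0.006792 A.
Step 6 — Convert to polar: |I| = 0.008655 A, ∠I = 51.7°.

I = 0.008655∠51.7° A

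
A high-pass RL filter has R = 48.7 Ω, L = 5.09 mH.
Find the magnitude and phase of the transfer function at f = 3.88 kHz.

Step 1 — Angular frequency: ω = 2π·3880 = 2.438e+04 rad/s.
Step 2 — Transfer function: H(jω) = jωL/(R + jωL).
Step 3 — Numerator jωL = j·124.1; denominator R + jωL = 48.7 + j124.1.
Step 4 — H = 0.8665 + j0.3401.
Step 5 — Magnitude: |H| = 0.9309 (-0.6 dB); phase: φ = 21.4°.

|H| = 0.9309 (-0.6 dB), φ = 21.4°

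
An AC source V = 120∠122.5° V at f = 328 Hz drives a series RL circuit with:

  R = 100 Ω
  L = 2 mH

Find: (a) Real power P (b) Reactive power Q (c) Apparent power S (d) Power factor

Step 1 — Angular frequency: ω = 2π·f = 2π·328 = 2061 rad/s.
Step 2 — Component impedances:
  R: Z = R = 100 Ω
  L: Z = jωL = j·2061·0.002 = 0 + j4.122 Ω
Step 3 — Series combination: Z_total = R + L = 100 + j4.122 Ω = 100.1∠2.4° Ω.
Step 4 — Source phasor: V = 120∠122.5° V = -64.48 + j101.2 V.
Step 5 — Current: I = V / Z = -0.602 + j1.037 A = 1.199∠120.1° A.
Step 6 — Complex power: S = V·I* = 143.8 + j5.925 VA.
Step 7 — Real power: P = Re(S) = 143.8 W.
Step 8 — Reactive power: Q = Im(S) = 5.925 VAR.
Step 9 — Apparent power: |S| = 143.9 VA.
Step 10 — Power factor: PF = P/|S| = 0.9992 (lagging).

(a) P = 143.8 W  (b) Q = 5.925 VAR  (c) S = 143.9 VA  (d) PF = 0.9992 (lagging)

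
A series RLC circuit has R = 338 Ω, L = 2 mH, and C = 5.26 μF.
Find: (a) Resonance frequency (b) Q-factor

Step 1 — Resonance condition Im(Z)=0 gives ω₀ = 1/√(LC).
Step 2 — ω₀ = 1/√(0.002·5.26e-06) = 9750 rad/s.
Step 3 — f₀ = ω₀/(2π) = 1552 Hz.
Step 4 — Series Q: Q = ω₀L/R = 9750·0.002/338 = 0.05769.

(a) f₀ = 1552 Hz  (b) Q = 0.05769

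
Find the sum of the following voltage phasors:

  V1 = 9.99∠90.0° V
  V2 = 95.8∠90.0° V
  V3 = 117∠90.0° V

Step 1 — Convert each phasor to rectangular form:
  V1 = 9.99·(cos(90.0°) + j·sin(90.0°)) = 0 + j9.99 V
  V2 = 95.8·(cos(90.0°) + j·sin(90.0°)) = 0 + j95.8 V
  V3 = 117·(cos(90.0°) + j·sin(90.0°)) = 0 + j117 V
Step 2 — Sum components: V_total = 0 + j222.8 V.
Step 3 — Convert to polar: |V_total| = 222.8 V, ∠V_total = 90.0°.

V_total = 222.8∠90.0° V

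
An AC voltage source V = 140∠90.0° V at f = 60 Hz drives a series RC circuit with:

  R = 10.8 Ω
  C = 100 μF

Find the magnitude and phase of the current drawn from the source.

Step 1 — Angular frequency: ω = 2π·f = 2π·60 = 377 rad/s.
Step 2 — Component impedances:
  R: Z = R = 10.8 Ω
  C: Z = 1/(jωC) = -j/(ω·C) = 0 - j26.53 Ω
Step 3 — Series combination: Z_total = R + C = 10.8 - j26.53 Ω = 28.64∠-67.8° Ω.
Step 4 — Source phasor: V = 140∠90.0° V = 0 + j140 V.
Step 5 — Ohm's law: I = V / Z_total = (0 + j140) / (10.8 - j26.53) = -4.527 + j1.843 A.
Step 6 — Convert to polar: |I| = 4.888 A, ∠I = 157.8°.

I = 4.888∠157.8° A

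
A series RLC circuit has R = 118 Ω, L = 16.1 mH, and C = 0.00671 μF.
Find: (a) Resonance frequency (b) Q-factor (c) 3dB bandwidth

Step 1 — Resonance: ω₀ = 1/√(LC) = 1/√(0.0161·6.71e-09) = 9.621e+04 rad/s.
Step 2 — f₀ = ω₀/(2π) = 1.531e+04 Hz.
Step 3 — Series Q: Q = ω₀L/R = 9.621e+04·0.0161/118 = 13.13.
Step 4 — Bandwidth: Δω = ω₀/Q = 7329 rad/s; BW = Δω/(2π) = 1166 Hz.

(a) f₀ = 1.531e+04 Hz  (b) Q = 13.13  (c) BW = 1166 Hz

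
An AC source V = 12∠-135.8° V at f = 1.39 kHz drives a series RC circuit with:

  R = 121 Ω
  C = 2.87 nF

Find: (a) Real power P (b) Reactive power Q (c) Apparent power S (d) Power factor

Step 1 — Angular frequency: ω = 2π·f = 2π·1390 = 8734 rad/s.
Step 2 — Component impedances:
  R: Z = R = 121 Ω
  C: Z = 1/(jωC) = -j/(ω·C) = 0 - j3.99e+04 Ω
Step 3 — Series combination: Z_total = R + C = 121 - j3.99e+04 Ω = 3.99e+04∠-89.8° Ω.
Step 4 — Source phasor: V = 12∠-135.8° V = -8.603 - j8.366 V.
Step 5 — Current: I = V / Z = 0.000209 - j0.0002163 A = 0.0003008∠-46.0° A.
Step 6 — Complex power: S = V·I* = 1.095e-05 - j0.003609 VA.
Step 7 — Real power: P = Re(S) = 1.095e-05 W.
Step 8 — Reactive power: Q = Im(S) = -0.003609 VAR.
Step 9 — Apparent power: |S| = 0.003609 VA.
Step 10 — Power factor: PF = P/|S| = 0.003033 (leading).

(a) P = 1.095e-05 W  (b) Q = -0.003609 VAR  (c) S = 0.003609 VA  (d) PF = 0.003033 (leading)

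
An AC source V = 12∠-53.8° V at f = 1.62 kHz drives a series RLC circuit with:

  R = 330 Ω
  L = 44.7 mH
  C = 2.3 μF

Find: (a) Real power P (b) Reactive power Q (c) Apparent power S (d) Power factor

Step 1 — Angular frequency: ω = 2π·f = 2π·1620 = 1.018e+04 rad/s.
Step 2 — Component impedances:
  R: Z = R = 330 Ω
  L: Z = jωL = j·1.018e+04·0.0447 = 0 + j455 Ω
  C: Z = 1/(jωC) = -j/(ω·C) = 0 - j42.71 Ω
Step 3 — Series combination: Z_total = R + L + C = 330 + j412.3 Ω = 528.1∠51.3° Ω.
Step 4 — Source phasor: V = 12∠-53.8° V = 7.087 - j9.684 V.
Step 5 — Current: I = V / Z = -0.005929 - j0.02194 A = 0.02272∠-105.1° A.
Step 6 — Complex power: S = V·I* = 0.1704 + j0.2129 VA.
Step 7 — Real power: P = Re(S) = 0.1704 W.
Step 8 — Reactive power: Q = Im(S) = 0.2129 VAR.
Step 9 — Apparent power: |S| = 0.2727 VA.
Step 10 — Power factor: PF = P/|S| = 0.6249 (lagging).

(a) P = 0.1704 W  (b) Q = 0.2129 VAR  (c) S = 0.2727 VA  (d) PF = 0.6249 (lagging)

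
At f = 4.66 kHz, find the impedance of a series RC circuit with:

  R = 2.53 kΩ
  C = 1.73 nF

Step 1 — Angular frequency: ω = 2π·f = 2π·4660 = 2.928e+04 rad/s.
Step 2 — Component impedances:
  R: Z = R = 2530 Ω
  C: Z = 1/(jωC) = -j/(ω·C) = 0 - j1.974e+04 Ω
Step 3 — Series combination: Z_total = R + C = 2530 - j1.974e+04 Ω = 1.99e+04∠-82.7° Ω.

Z = 2530 - j1.974e+04 Ω = 1.99e+04∠-82.7° Ω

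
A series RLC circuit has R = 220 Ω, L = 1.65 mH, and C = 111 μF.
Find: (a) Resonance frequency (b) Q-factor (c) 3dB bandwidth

Step 1 — Resonance: ω₀ = 1/√(LC) = 1/√(0.00165·0.000111) = 2337 rad/s.
Step 2 — f₀ = ω₀/(2π) = 371.9 Hz.
Step 3 — Series Q: Q = ω₀L/R = 2337·0.00165/220 = 0.01752.
Step 4 — Bandwidth: Δω = ω₀/Q = 1.333e+05 rad/s; BW = Δω/(2π) = 2.122e+04 Hz.

(a) f₀ = 371.9 Hz  (b) Q = 0.01752  (c) BW = 2.122e+04 Hz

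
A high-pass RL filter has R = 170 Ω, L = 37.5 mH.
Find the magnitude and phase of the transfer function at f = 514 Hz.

Step 1 — Angular frequency: ω = 2π·514 = 3230 rad/s.
Step 2 — Transfer function: H(jω) = jωL/(R + jωL).
Step 3 — Numerator jωL = j·121.1; denominator R + jωL = 170 + j121.1.
Step 4 — H = 0.3367 + j0.4726.
Step 5 — Magnitude: |H| = 0.5802 (-4.7 dB); phase: φ = 54.5°.

|H| = 0.5802 (-4.7 dB), φ = 54.5°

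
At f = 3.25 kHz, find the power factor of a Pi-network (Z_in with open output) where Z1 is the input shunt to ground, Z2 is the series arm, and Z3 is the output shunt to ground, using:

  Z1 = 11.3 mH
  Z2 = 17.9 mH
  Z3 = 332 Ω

Step 1 — Angular frequency: ω = 2π·f = 2π·3250 = 2.042e+04 rad/s.
Step 2 — Component impedances:
  Z1: Z = jωL = j·2.042e+04·0.0113 = 0 + j230.7 Ω
  Z2: Z = jωL = j·2.042e+04·0.0179 = 0 + j365.5 Ω
  Z3: Z = R = 332 Ω
Step 3 — With open output, the series arm Z2 and the output shunt Z3 appear in series to ground: Z2 + Z3 = 332 + j365.5 Ω.
Step 4 — Parallel with input shunt Z1: Z_in = Z1 || (Z2 + Z3) = 37.95 + j162.6 Ω = 167∠76.9° Ω.
Step 5 — Power factor: PF = cos(φ) = Re(Z)/|Z| = 37.954/166.96 = 0.2273.
Step 6 — Type: Im(Z) = 162.6 ⇒ lagging (phase φ = 76.9°).

PF = 0.2273 (lagging, φ = 76.9°)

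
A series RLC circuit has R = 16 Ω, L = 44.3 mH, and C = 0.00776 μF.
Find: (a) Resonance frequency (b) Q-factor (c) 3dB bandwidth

Step 1 — Resonance condition Im(Z)=0 gives ω₀ = 1/√(LC).
Step 2 — ω₀ = 1/√(0.0443·7.76e-09) = 5.393e+04 rad/s.
Step 3 — f₀ = ω₀/(2π) = 8584 Hz.
Step 4 — Series Q: Q = ω₀L/R = 5.393e+04·0.0443/16 = 149.3.
Step 5 — 3dB bandwidth: Δω = ω₀/Q = 361.2 rad/s; BW = Δω/(2π) = 57.48 Hz.

(a) f₀ = 8584 Hz  (b) Q = 149.3  (c) BW = 57.48 Hz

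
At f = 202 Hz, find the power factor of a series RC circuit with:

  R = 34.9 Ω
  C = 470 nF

Step 1 — Angular frequency: ω = 2π·f = 2π·202 = 1269 rad/s.
Step 2 — Component impedances:
  R: Z = R = 34.9 Ω
  C: Z = 1/(jωC) = -j/(ω·C) = 0 - j1676 Ω
Step 3 — Series combination: Z_total = R + C = 34.9 - j1676 Ω = 1677∠-88.8° Ω.
Step 4 — Power factor: PF = cos(φ) = Re(Z)/|Z| = 34.9/1677 = 0.02081.
Step 5 — Type: Im(Z) = -1676 ⇒ leading (phase φ = -88.8°).

PF = 0.02081 (leading, φ = -88.8°)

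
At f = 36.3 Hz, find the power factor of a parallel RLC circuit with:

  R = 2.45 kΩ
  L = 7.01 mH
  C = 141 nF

Step 1 — Angular frequency: ω = 2π·f = 2π·36.3 = 228.1 rad/s.
Step 2 — Component impedances:
  R: Z = R = 2450 Ω
  L: Z = jωL = j·228.1·0.00701 = 0 + j1.599 Ω
  C: Z = 1/(jωC) = -j/(ω·C) = 0 - j3.11e+04 Ω
Step 3 — Parallel combination: 1/Z_total = 1/R + 1/L + 1/C; Z_total = 0.001043 + j1.599 Ω = 1.599∠90.0° Ω.
Step 4 — Power factor: PF = cos(φ) = Re(Z)/|Z| = 0.0010435/1.5989 = 0.0006526.
Step 5 — Type: Im(Z) = 1.599 ⇒ lagging (phase φ = 90.0°).

PF = 0.0006526 (lagging, φ = 90.0°)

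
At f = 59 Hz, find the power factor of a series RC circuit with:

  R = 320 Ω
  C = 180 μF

Step 1 — Angular frequency: ω = 2π·f = 2π·59 = 370.7 rad/s.
Step 2 — Component impedances:
  R: Z = R = 320 Ω
  C: Z = 1/(jωC) = -j/(ω·C) = 0 - j14.99 Ω
Step 3 — Series combination: Z_total = R + C = 320 - j14.99 Ω = 320.4∠-2.7° Ω.
Step 4 — Power factor: PF = cos(φ) = Re(Z)/|Z| = 320/320.35 = 0.9989.
Step 5 — Type: Im(Z) = -14.99 ⇒ leading (phase φ = -2.7°).

PF = 0.9989 (leading, φ = -2.7°)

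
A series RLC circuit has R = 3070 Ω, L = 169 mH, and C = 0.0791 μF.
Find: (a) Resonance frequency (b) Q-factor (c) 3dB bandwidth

Step 1 — Resonance: ω₀ = 1/√(LC) = 1/√(0.169·7.91e-08) = 8649 rad/s.
Step 2 — f₀ = ω₀/(2π) = 1377 Hz.
Step 3 — Series Q: Q = ω₀L/R = 8649·0.169/3070 = 0.4761.
Step 4 — Bandwidth: Δω = ω₀/Q = 1.817e+04 rad/s; BW = Δω/(2π) = 2891 Hz.

(a) f₀ = 1377 Hz  (b) Q = 0.4761  (c) BW = 2891 Hz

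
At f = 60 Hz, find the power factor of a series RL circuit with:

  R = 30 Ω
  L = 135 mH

Step 1 — Angular frequency: ω = 2π·f = 2π·60 = 377 rad/s.
Step 2 — Component impedances:
  R: Z = R = 30 Ω
  L: Z = jωL = j·377·0.135 = 0 + j50.89 Ω
Step 3 — Series combination: Z_total = R + L = 30 + j50.89 Ω = 59.08∠59.5° Ω.
Step 4 — Power factor: PF = cos(φ) = Re(Z)/|Z| = 30/59.08 = 0.5078.
Step 5 — Type: Im(Z) = 50.89 ⇒ lagging (phase φ = 59.5°).

PF = 0.5078 (lagging, φ = 59.5°)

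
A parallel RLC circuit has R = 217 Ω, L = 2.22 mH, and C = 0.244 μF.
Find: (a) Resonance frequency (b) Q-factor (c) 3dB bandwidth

Step 1 — Resonance: ω₀ = 1/√(LC) = 1/√(0.00222·2.44e-07) = 4.297e+04 rad/s.
Step 2 — f₀ = ω₀/(2π) = 6838 Hz.
Step 3 — Parallel Q: Q = R/(ω₀L) = 217/(4.297e+04·0.00222) = 2.275.
Step 4 — Bandwidth: Δω = ω₀/Q = 1.889e+04 rad/s; BW = Δω/(2π) = 3006 Hz.

(a) f₀ = 6838 Hz  (b) Q = 2.275  (c) BW = 3006 Hz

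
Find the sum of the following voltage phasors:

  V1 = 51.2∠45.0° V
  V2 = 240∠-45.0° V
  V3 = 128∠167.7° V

Step 1 — Convert each phasor to rectangular form:
  V1 = 51.2·(cos(45.0°) + j·sin(45.0°)) = 36.2 + j36.2 V
  V2 = 240·(cos(-45.0°) + j·sin(-45.0°)) = 169.7 - j169.7 V
  V3 = 128·(cos(167.7°) + j·sin(167.7°)) = -125.1 + j27.27 V
Step 2 — Sum components: V_total = 80.85 - j106.2 V.
Step 3 — Convert to polar: |V_total| = 133.5 V, ∠V_total = -52.7°.

V_total = 133.5∠-52.7° V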